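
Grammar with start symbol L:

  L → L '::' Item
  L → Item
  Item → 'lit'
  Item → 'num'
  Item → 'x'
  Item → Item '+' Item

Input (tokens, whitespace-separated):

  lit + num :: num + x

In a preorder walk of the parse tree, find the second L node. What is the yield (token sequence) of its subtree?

[L [L [Item [Item lit] + [Item num]]] :: [Item [Item num] + [Item x]]]

lit + num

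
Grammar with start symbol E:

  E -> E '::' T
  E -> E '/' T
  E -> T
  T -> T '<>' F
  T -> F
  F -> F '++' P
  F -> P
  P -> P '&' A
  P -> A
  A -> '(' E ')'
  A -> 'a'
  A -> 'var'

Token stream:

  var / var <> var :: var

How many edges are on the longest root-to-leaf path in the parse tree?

7

[E [E [E [T [F [P [A var]]]]] / [T [T [F [P [A var]]]] <> [F [P [A var]]]]] :: [T [F [P [A var]]]]]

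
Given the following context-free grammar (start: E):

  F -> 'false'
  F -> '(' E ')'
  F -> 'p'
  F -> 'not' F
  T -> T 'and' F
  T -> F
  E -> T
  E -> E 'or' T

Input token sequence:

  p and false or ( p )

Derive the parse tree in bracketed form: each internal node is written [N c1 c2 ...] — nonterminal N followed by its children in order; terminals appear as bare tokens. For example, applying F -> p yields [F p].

[E [E [T [T [F p]] and [F false]]] or [T [F ( [E [T [F p]]] )]]]

E
E or T
T or T
T and F or T
F and F or T
p and F or T
p and false or T
p and false or F
p and false or ( E )
p and false or ( T )
p and false or ( F )
p and false or ( p )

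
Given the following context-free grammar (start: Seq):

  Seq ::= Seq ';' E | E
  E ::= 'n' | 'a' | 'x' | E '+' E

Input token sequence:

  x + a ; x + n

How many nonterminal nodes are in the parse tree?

[Seq [Seq [E [E x] + [E a]]] ; [E [E x] + [E n]]]

8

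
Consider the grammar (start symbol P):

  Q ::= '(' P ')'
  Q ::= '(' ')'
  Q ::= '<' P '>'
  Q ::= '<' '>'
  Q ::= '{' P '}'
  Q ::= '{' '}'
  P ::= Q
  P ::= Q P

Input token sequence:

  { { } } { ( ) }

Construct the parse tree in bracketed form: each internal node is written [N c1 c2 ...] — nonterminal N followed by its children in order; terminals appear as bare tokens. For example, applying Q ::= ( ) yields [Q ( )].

[P [Q { [P [Q { }]] }] [P [Q { [P [Q ( )]] }]]]

P
Q P
{ P } P
{ Q } P
{ { } } P
{ { } } Q
{ { } } { P }
{ { } } { Q }
{ { } } { ( ) }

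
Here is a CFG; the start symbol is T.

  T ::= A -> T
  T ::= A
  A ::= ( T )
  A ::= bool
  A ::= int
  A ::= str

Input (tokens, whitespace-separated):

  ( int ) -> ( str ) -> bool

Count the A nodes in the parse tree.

5

[T [A ( [T [A int]] )] -> [T [A ( [T [A str]] )] -> [T [A bool]]]]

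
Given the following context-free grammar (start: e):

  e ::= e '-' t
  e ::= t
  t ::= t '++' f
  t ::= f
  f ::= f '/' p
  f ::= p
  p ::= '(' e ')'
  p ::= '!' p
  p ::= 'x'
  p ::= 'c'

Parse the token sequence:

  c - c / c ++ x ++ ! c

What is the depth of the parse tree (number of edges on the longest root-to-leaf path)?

7

[e [e [t [f [p c]]]] - [t [t [t [f [f [p c]] / [p c]]] ++ [f [p x]]] ++ [f [p ! [p c]]]]]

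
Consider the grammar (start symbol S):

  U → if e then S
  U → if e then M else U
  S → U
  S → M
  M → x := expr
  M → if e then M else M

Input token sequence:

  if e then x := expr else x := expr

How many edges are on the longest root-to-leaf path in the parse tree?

[S [M if e then [M x := expr] else [M x := expr]]]

3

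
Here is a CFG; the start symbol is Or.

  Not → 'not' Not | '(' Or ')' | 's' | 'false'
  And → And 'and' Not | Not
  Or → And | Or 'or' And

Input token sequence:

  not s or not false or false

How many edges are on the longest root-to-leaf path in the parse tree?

[Or [Or [Or [And [Not not [Not s]]]] or [And [Not not [Not false]]]] or [And [Not false]]]

6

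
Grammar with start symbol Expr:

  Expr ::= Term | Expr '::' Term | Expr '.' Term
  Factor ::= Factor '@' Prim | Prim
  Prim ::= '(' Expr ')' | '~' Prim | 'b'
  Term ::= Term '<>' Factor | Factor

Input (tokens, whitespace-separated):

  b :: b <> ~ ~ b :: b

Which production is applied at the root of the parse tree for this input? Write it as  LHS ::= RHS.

Expr ::= Expr '::' Term

[Expr [Expr [Expr [Term [Factor [Prim b]]]] :: [Term [Term [Factor [Prim b]]] <> [Factor [Prim ~ [Prim ~ [Prim b]]]]]] :: [Term [Factor [Prim b]]]]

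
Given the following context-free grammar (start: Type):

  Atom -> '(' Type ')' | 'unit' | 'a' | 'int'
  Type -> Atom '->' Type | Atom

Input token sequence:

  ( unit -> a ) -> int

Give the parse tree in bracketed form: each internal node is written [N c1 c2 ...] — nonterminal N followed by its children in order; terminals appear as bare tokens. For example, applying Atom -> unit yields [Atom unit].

Type
Atom -> Type
( Type ) -> Type
( Atom -> Type ) -> Type
( unit -> Type ) -> Type
( unit -> Atom ) -> Type
( unit -> a ) -> Type
( unit -> a ) -> Atom
( unit -> a ) -> int

[Type [Atom ( [Type [Atom unit] -> [Type [Atom a]]] )] -> [Type [Atom int]]]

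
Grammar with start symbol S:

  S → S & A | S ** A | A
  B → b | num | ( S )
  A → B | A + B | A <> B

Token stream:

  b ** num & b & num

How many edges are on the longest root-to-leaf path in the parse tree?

6

[S [S [S [S [A [B b]]] ** [A [B num]]] & [A [B b]]] & [A [B num]]]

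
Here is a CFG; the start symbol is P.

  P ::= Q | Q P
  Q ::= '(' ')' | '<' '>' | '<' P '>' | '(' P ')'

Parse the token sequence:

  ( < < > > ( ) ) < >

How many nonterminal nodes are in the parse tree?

[P [Q ( [P [Q < [P [Q < >]] >] [P [Q ( )]]] )] [P [Q < >]]]

10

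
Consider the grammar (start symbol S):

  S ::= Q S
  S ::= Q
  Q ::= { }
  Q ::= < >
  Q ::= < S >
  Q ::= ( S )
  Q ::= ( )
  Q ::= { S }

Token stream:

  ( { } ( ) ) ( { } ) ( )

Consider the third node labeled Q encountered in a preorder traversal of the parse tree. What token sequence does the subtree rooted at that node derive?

[S [Q ( [S [Q { }] [S [Q ( )]]] )] [S [Q ( [S [Q { }]] )] [S [Q ( )]]]]

( )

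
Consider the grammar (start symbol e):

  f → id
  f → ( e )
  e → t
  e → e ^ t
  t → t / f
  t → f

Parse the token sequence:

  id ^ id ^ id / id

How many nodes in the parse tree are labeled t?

[e [e [e [t [f id]]] ^ [t [f id]]] ^ [t [t [f id]] / [f id]]]

4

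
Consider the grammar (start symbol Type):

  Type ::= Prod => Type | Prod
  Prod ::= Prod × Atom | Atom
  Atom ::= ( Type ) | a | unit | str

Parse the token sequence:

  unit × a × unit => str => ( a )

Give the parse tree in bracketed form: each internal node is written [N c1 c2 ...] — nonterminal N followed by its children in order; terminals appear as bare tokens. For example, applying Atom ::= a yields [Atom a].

Type
Prod => Type
Prod × Atom => Type
Prod × Atom × Atom => Type
Atom × Atom × Atom => Type
unit × Atom × Atom => Type
unit × a × Atom => Type
unit × a × unit => Type
unit × a × unit => Prod => Type
unit × a × unit => Atom => Type
unit × a × unit => str => Type
unit × a × unit => str => Prod
unit × a × unit => str => Atom
unit × a × unit => str => ( Type )
unit × a × unit => str => ( Prod )
unit × a × unit => str => ( Atom )
unit × a × unit => str => ( a )

[Type [Prod [Prod [Prod [Atom unit]] × [Atom a]] × [Atom unit]] => [Type [Prod [Atom str]] => [Type [Prod [Atom ( [Type [Prod [Atom a]]] )]]]]]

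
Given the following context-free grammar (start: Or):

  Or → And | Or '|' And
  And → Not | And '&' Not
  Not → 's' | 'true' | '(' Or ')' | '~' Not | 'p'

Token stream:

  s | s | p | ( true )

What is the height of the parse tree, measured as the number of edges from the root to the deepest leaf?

6

[Or [Or [Or [Or [And [Not s]]] | [And [Not s]]] | [And [Not p]]] | [And [Not ( [Or [And [Not true]]] )]]]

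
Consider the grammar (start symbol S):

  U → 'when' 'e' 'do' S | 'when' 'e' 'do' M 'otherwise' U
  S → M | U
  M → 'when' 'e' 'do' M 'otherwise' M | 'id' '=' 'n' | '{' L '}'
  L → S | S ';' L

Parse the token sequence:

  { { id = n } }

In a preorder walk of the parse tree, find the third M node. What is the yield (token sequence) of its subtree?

id = n

[S [M { [L [S [M { [L [S [M id = n]]] }]]] }]]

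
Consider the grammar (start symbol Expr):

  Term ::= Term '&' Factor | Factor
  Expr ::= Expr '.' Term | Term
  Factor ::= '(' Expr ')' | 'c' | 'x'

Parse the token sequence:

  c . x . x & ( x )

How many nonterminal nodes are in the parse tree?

[Expr [Expr [Expr [Term [Factor c]]] . [Term [Factor x]]] . [Term [Term [Factor x]] & [Factor ( [Expr [Term [Factor x]]] )]]]

14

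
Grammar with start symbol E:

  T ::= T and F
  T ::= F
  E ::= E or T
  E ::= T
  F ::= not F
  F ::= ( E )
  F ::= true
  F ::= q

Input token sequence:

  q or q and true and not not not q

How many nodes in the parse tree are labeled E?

2

[E [E [T [F q]]] or [T [T [T [F q]] and [F true]] and [F not [F not [F not [F q]]]]]]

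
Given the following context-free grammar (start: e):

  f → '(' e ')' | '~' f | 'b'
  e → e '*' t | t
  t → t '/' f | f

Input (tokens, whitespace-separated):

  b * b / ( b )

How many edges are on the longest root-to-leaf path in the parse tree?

[e [e [t [f b]]] * [t [t [f b]] / [f ( [e [t [f b]]] )]]]

6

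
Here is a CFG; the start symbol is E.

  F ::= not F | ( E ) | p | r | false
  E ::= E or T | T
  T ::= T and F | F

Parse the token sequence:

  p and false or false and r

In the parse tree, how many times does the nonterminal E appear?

2

[E [E [T [T [F p]] and [F false]]] or [T [T [F false]] and [F r]]]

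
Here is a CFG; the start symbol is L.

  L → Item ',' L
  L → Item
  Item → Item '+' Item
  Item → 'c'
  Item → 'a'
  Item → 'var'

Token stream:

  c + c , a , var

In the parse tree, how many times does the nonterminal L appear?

[L [Item [Item c] + [Item c]] , [L [Item a] , [L [Item var]]]]

3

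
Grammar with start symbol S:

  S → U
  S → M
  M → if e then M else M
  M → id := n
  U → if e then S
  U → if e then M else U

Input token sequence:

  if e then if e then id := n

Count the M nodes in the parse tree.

1

[S [U if e then [S [U if e then [S [M id := n]]]]]]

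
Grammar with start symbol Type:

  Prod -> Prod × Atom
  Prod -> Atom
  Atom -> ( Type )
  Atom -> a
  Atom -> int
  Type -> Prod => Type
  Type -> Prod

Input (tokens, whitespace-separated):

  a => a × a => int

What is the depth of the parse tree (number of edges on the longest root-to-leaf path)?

[Type [Prod [Atom a]] => [Type [Prod [Prod [Atom a]] × [Atom a]] => [Type [Prod [Atom int]]]]]

5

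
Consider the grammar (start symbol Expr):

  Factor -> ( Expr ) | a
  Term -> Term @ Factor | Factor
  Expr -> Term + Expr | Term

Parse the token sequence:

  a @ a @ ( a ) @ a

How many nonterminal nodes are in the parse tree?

[Expr [Term [Term [Term [Term [Factor a]] @ [Factor a]] @ [Factor ( [Expr [Term [Factor a]]] )]] @ [Factor a]]]

12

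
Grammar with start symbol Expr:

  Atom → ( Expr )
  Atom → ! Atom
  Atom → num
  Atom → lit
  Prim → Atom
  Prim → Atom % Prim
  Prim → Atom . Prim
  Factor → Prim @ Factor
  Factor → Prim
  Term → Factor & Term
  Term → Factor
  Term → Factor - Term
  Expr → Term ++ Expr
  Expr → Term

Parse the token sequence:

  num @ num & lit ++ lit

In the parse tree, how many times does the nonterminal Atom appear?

[Expr [Term [Factor [Prim [Atom num]] @ [Factor [Prim [Atom num]]]] & [Term [Factor [Prim [Atom lit]]]]] ++ [Expr [Term [Factor [Prim [Atom lit]]]]]]

4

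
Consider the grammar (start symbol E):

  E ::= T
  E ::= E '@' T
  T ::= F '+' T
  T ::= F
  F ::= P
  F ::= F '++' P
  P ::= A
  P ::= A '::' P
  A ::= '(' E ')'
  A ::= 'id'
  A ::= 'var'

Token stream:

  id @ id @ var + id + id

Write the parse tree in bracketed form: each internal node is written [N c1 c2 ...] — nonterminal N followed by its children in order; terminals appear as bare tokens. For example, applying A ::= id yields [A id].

E
E @ T
E @ T @ T
T @ T @ T
F @ T @ T
P @ T @ T
A @ T @ T
id @ T @ T
id @ F @ T
id @ P @ T
id @ A @ T
id @ id @ T
id @ id @ F + T
id @ id @ P + T
id @ id @ A + T
id @ id @ var + T
id @ id @ var + F + T
id @ id @ var + P + T
id @ id @ var + A + T
id @ id @ var + id + T
id @ id @ var + id + F
id @ id @ var + id + P
id @ id @ var + id + A
id @ id @ var + id + id

[E [E [E [T [F [P [A id]]]]] @ [T [F [P [A id]]]]] @ [T [F [P [A var]]] + [T [F [P [A id]]] + [T [F [P [A id]]]]]]]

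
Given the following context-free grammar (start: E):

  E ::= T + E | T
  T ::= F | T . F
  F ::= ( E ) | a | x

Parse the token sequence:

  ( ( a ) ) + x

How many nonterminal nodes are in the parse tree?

[E [T [F ( [E [T [F ( [E [T [F a]]] )]]] )]] + [E [T [F x]]]]

12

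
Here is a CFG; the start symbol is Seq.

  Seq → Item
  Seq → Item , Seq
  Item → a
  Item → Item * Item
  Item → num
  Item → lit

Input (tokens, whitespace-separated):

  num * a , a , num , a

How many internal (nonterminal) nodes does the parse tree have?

[Seq [Item [Item num] * [Item a]] , [Seq [Item a] , [Seq [Item num] , [Seq [Item a]]]]]

10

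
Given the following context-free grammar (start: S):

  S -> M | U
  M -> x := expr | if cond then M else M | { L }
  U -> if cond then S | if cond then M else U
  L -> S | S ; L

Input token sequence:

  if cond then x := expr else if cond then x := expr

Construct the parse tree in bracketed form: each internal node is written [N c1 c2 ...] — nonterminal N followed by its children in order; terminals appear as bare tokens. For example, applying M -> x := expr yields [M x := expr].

[S [U if cond then [M x := expr] else [U if cond then [S [M x := expr]]]]]

S
U
if cond then M else U
if cond then x := expr else U
if cond then x := expr else if cond then S
if cond then x := expr else if cond then M
if cond then x := expr else if cond then x := expr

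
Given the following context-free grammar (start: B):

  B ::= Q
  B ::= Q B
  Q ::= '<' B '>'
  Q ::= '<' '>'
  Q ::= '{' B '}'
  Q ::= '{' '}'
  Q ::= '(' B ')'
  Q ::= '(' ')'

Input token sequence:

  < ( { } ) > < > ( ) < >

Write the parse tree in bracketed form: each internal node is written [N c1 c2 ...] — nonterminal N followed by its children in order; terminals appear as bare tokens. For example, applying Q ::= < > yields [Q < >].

[B [Q < [B [Q ( [B [Q { }]] )]] >] [B [Q < >] [B [Q ( )] [B [Q < >]]]]]

B
Q B
< B > B
< Q > B
< ( B ) > B
< ( Q ) > B
< ( { } ) > B
< ( { } ) > Q B
< ( { } ) > < > B
< ( { } ) > < > Q B
< ( { } ) > < > ( ) B
< ( { } ) > < > ( ) Q
< ( { } ) > < > ( ) < >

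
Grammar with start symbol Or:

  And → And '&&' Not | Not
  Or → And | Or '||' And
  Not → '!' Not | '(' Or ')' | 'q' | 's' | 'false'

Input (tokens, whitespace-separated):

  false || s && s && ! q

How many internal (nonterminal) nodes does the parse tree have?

[Or [Or [And [Not false]]] || [And [And [And [Not s]] && [Not s]] && [Not ! [Not q]]]]

11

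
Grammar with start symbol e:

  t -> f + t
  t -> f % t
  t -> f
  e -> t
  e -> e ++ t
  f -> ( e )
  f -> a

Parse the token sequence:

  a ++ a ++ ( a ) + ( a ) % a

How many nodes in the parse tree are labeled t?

[e [e [e [t [f a]]] ++ [t [f a]]] ++ [t [f ( [e [t [f a]]] )] + [t [f ( [e [t [f a]]] )] % [t [f a]]]]]

7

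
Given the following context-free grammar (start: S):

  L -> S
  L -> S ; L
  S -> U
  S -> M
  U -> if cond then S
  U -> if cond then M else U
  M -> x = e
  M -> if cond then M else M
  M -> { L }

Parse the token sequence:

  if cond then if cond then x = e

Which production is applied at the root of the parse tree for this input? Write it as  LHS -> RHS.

S -> U

[S [U if cond then [S [U if cond then [S [M x = e]]]]]]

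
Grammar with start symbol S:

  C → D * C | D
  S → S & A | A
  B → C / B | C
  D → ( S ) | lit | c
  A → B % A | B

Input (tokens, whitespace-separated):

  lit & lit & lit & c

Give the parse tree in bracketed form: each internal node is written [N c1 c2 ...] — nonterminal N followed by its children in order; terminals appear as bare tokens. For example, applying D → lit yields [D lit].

[S [S [S [S [A [B [C [D lit]]]]] & [A [B [C [D lit]]]]] & [A [B [C [D lit]]]]] & [A [B [C [D c]]]]]

S
S & A
S & A & A
S & A & A & A
A & A & A & A
B & A & A & A
C & A & A & A
D & A & A & A
lit & A & A & A
lit & B & A & A
lit & C & A & A
lit & D & A & A
lit & lit & A & A
lit & lit & B & A
lit & lit & C & A
lit & lit & D & A
lit & lit & lit & A
lit & lit & lit & B
lit & lit & lit & C
lit & lit & lit & D
lit & lit & lit & c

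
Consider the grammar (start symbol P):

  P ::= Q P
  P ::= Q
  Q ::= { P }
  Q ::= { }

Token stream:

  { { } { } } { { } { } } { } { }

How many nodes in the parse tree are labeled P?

[P [Q { [P [Q { }] [P [Q { }]]] }] [P [Q { [P [Q { }] [P [Q { }]]] }] [P [Q { }] [P [Q { }]]]]]

8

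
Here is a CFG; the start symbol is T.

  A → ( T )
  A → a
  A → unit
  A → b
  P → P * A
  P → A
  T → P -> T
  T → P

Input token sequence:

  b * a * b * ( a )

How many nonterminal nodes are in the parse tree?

12

[T [P [P [P [P [A b]] * [A a]] * [A b]] * [A ( [T [P [A a]]] )]]]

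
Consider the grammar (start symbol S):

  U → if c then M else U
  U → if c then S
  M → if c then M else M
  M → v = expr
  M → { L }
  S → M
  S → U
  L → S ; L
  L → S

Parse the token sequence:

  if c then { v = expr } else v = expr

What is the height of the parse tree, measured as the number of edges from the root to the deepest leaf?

6

[S [M if c then [M { [L [S [M v = expr]]] }] else [M v = expr]]]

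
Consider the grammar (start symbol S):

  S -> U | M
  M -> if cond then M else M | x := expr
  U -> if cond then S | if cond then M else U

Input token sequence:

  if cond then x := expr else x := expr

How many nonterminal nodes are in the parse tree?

[S [M if cond then [M x := expr] else [M x := expr]]]

4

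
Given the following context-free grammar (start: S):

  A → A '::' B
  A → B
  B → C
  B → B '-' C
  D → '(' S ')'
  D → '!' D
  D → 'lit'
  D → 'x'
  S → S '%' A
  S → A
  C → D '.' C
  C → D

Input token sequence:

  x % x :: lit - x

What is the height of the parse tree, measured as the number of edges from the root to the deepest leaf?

6

[S [S [A [B [C [D x]]]]] % [A [A [B [C [D x]]]] :: [B [B [C [D lit]]] - [C [D x]]]]]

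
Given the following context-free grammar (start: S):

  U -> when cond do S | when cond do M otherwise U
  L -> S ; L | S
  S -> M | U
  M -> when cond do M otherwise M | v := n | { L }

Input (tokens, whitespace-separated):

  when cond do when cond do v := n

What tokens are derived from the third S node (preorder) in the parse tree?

v := n

[S [U when cond do [S [U when cond do [S [M v := n]]]]]]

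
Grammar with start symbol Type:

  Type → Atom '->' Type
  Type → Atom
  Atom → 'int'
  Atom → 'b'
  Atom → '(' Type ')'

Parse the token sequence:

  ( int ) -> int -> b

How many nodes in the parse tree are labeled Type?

4

[Type [Atom ( [Type [Atom int]] )] -> [Type [Atom int] -> [Type [Atom b]]]]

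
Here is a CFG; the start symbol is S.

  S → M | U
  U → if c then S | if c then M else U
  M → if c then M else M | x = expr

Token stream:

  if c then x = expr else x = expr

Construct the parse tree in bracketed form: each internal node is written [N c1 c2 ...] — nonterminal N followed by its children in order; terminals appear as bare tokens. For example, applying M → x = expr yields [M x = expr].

[S [M if c then [M x = expr] else [M x = expr]]]

S
M
if c then M else M
if c then x = expr else M
if c then x = expr else x = expr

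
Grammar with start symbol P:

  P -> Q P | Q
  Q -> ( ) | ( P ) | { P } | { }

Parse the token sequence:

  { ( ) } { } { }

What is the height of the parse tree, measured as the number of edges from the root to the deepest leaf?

4

[P [Q { [P [Q ( )]] }] [P [Q { }] [P [Q { }]]]]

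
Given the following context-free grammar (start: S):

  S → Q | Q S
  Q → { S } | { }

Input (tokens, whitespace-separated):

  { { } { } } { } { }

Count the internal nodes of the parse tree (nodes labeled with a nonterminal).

[S [Q { [S [Q { }] [S [Q { }]]] }] [S [Q { }] [S [Q { }]]]]

10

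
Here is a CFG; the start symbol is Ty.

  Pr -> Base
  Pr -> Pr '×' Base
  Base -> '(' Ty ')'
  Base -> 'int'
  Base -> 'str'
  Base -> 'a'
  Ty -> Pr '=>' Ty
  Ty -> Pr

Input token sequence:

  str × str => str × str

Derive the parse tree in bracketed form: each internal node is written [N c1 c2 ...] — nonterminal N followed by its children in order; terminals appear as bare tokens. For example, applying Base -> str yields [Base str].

[Ty [Pr [Pr [Base str]] × [Base str]] => [Ty [Pr [Pr [Base str]] × [Base str]]]]

Ty
Pr => Ty
Pr × Base => Ty
Base × Base => Ty
str × Base => Ty
str × str => Ty
str × str => Pr
str × str => Pr × Base
str × str => Base × Base
str × str => str × Base
str × str => str × str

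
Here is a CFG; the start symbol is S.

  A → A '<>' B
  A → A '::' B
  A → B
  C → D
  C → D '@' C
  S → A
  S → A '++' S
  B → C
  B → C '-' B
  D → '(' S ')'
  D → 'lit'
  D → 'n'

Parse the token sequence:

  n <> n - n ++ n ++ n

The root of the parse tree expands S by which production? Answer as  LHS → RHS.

[S [A [A [B [C [D n]]]] <> [B [C [D n]] - [B [C [D n]]]]] ++ [S [A [B [C [D n]]]] ++ [S [A [B [C [D n]]]]]]]

S → A '++' S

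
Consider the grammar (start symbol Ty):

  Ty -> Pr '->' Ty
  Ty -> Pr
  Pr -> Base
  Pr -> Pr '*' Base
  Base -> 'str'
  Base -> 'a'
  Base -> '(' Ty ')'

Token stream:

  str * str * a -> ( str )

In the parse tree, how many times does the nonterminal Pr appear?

5

[Ty [Pr [Pr [Pr [Base str]] * [Base str]] * [Base a]] -> [Ty [Pr [Base ( [Ty [Pr [Base str]]] )]]]]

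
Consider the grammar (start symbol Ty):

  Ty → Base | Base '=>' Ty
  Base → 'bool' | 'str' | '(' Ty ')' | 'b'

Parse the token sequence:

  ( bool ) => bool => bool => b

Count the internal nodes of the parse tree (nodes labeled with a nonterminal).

[Ty [Base ( [Ty [Base bool]] )] => [Ty [Base bool] => [Ty [Base bool] => [Ty [Base b]]]]]

10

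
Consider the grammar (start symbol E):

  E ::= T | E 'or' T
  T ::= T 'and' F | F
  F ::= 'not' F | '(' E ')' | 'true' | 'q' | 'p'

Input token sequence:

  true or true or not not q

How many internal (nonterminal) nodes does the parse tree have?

11

[E [E [E [T [F true]]] or [T [F true]]] or [T [F not [F not [F q]]]]]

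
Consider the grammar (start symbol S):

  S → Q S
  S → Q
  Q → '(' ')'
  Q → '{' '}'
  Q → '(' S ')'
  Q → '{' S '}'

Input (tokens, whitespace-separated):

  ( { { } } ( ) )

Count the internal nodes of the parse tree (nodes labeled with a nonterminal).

8

[S [Q ( [S [Q { [S [Q { }]] }] [S [Q ( )]]] )]]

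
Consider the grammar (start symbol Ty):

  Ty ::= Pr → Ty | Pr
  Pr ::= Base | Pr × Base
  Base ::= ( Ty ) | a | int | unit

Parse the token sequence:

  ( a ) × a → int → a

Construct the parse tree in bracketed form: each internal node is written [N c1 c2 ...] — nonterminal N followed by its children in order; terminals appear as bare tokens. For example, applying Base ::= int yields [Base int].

Ty
Pr → Ty
Pr × Base → Ty
Base × Base → Ty
( Ty ) × Base → Ty
( Pr ) × Base → Ty
( Base ) × Base → Ty
( a ) × Base → Ty
( a ) × a → Ty
( a ) × a → Pr → Ty
( a ) × a → Base → Ty
( a ) × a → int → Ty
( a ) × a → int → Pr
( a ) × a → int → Base
( a ) × a → int → a

[Ty [Pr [Pr [Base ( [Ty [Pr [Base a]]] )]] × [Base a]] → [Ty [Pr [Base int]] → [Ty [Pr [Base a]]]]]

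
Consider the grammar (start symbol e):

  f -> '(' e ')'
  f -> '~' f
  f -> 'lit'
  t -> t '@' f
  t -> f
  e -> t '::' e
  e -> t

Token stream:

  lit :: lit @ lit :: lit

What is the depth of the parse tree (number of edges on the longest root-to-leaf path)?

[e [t [f lit]] :: [e [t [t [f lit]] @ [f lit]] :: [e [t [f lit]]]]]

5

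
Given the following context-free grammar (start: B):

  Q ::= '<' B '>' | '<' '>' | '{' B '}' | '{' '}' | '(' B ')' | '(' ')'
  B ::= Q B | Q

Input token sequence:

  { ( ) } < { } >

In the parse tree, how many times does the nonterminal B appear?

[B [Q { [B [Q ( )]] }] [B [Q < [B [Q { }]] >]]]

4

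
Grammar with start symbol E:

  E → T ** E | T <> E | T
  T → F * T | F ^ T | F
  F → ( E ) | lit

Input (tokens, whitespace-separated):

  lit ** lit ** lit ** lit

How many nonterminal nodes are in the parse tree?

[E [T [F lit]] ** [E [T [F lit]] ** [E [T [F lit]] ** [E [T [F lit]]]]]]

12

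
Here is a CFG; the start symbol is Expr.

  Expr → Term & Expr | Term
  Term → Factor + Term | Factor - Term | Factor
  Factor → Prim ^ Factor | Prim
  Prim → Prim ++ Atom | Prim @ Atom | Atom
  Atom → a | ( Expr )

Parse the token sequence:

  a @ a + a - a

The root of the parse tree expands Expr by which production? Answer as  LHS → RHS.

Expr → Term

[Expr [Term [Factor [Prim [Prim [Atom a]] @ [Atom a]]] + [Term [Factor [Prim [Atom a]]] - [Term [Factor [Prim [Atom a]]]]]]]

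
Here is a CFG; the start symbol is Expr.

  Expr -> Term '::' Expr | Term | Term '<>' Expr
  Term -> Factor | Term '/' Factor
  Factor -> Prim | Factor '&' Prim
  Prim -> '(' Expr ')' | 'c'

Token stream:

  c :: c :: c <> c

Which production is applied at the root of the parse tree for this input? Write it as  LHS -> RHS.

[Expr [Term [Factor [Prim c]]] :: [Expr [Term [Factor [Prim c]]] :: [Expr [Term [Factor [Prim c]]] <> [Expr [Term [Factor [Prim c]]]]]]]

Expr -> Term '::' Expr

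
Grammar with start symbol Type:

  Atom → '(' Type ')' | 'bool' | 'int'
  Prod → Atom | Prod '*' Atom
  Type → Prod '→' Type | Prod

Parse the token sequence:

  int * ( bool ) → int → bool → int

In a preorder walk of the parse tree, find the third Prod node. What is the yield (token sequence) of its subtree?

bool

[Type [Prod [Prod [Atom int]] * [Atom ( [Type [Prod [Atom bool]]] )]] → [Type [Prod [Atom int]] → [Type [Prod [Atom bool]] → [Type [Prod [Atom int]]]]]]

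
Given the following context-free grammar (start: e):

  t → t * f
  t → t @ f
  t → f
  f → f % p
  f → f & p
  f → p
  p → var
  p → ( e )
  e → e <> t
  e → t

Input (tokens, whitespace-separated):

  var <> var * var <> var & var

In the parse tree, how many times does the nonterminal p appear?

5

[e [e [e [t [f [p var]]]] <> [t [t [f [p var]]] * [f [p var]]]] <> [t [f [f [p var]] & [p var]]]]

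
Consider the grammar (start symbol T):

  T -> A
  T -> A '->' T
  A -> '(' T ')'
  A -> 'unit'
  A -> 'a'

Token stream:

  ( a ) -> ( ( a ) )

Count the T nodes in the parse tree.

[T [A ( [T [A a]] )] -> [T [A ( [T [A ( [T [A a]] )]] )]]]

5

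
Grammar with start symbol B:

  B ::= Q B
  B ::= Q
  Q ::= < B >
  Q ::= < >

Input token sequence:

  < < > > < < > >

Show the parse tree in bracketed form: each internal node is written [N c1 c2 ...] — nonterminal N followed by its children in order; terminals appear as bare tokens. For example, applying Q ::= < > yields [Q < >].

[B [Q < [B [Q < >]] >] [B [Q < [B [Q < >]] >]]]

B
Q B
< B > B
< Q > B
< < > > B
< < > > Q
< < > > < B >
< < > > < Q >
< < > > < < > >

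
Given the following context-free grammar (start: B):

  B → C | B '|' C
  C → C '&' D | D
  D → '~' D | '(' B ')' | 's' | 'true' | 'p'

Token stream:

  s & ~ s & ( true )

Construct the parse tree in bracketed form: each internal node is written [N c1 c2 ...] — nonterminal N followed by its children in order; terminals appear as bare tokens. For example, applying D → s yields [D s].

B
C
C & D
C & D & D
D & D & D
s & D & D
s & ~ D & D
s & ~ s & D
s & ~ s & ( B )
s & ~ s & ( C )
s & ~ s & ( D )
s & ~ s & ( true )

[B [C [C [C [D s]] & [D ~ [D s]]] & [D ( [B [C [D true]]] )]]]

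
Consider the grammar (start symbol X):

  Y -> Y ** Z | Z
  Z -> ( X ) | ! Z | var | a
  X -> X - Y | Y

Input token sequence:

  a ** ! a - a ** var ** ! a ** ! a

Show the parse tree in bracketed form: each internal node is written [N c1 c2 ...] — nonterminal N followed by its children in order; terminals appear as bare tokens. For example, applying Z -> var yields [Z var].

X
X - Y
Y - Y
Y ** Z - Y
Z ** Z - Y
a ** Z - Y
a ** ! Z - Y
a ** ! a - Y
a ** ! a - Y ** Z
a ** ! a - Y ** Z ** Z
a ** ! a - Y ** Z ** Z ** Z
a ** ! a - Z ** Z ** Z ** Z
a ** ! a - a ** Z ** Z ** Z
a ** ! a - a ** var ** Z ** Z
a ** ! a - a ** var ** ! Z ** Z
a ** ! a - a ** var ** ! a ** Z
a ** ! a - a ** var ** ! a ** ! Z
a ** ! a - a ** var ** ! a ** ! a

[X [X [Y [Y [Z a]] ** [Z ! [Z a]]]] - [Y [Y [Y [Y [Z a]] ** [Z var]] ** [Z ! [Z a]]] ** [Z ! [Z a]]]]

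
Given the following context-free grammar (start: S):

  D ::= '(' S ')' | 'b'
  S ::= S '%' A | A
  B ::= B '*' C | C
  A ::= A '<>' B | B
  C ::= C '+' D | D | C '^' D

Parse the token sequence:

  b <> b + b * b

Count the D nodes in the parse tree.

[S [A [A [B [C [D b]]]] <> [B [B [C [C [D b]] + [D b]]] * [C [D b]]]]]

4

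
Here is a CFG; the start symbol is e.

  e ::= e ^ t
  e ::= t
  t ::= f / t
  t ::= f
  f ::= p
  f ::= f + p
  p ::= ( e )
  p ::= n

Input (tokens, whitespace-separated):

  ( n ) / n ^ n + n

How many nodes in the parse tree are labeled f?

[e [e [t [f [p ( [e [t [f [p n]]]] )]] / [t [f [p n]]]]] ^ [t [f [f [p n]] + [p n]]]]

5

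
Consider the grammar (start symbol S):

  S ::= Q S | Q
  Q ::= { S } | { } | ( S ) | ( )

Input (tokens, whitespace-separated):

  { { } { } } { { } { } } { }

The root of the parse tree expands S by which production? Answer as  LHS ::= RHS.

S ::= Q S

[S [Q { [S [Q { }] [S [Q { }]]] }] [S [Q { [S [Q { }] [S [Q { }]]] }] [S [Q { }]]]]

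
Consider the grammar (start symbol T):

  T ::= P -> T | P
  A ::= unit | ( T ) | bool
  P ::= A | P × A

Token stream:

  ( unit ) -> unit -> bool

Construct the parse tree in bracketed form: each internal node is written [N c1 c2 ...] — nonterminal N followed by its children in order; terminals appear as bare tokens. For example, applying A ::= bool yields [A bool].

T
P -> T
A -> T
( T ) -> T
( P ) -> T
( A ) -> T
( unit ) -> T
( unit ) -> P -> T
( unit ) -> A -> T
( unit ) -> unit -> T
( unit ) -> unit -> P
( unit ) -> unit -> A
( unit ) -> unit -> bool

[T [P [A ( [T [P [A unit]]] )]] -> [T [P [A unit]] -> [T [P [A bool]]]]]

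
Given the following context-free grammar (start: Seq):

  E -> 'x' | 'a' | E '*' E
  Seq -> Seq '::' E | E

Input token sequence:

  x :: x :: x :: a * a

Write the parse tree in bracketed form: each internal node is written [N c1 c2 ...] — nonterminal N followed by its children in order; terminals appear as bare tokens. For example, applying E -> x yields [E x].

[Seq [Seq [Seq [Seq [E x]] :: [E x]] :: [E x]] :: [E [E a] * [E a]]]

Seq
Seq :: E
Seq :: E :: E
Seq :: E :: E :: E
E :: E :: E :: E
x :: E :: E :: E
x :: x :: E :: E
x :: x :: x :: E
x :: x :: x :: E * E
x :: x :: x :: a * E
x :: x :: x :: a * a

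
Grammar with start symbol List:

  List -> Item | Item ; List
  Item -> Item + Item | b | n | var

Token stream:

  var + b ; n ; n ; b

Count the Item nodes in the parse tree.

6

[List [Item [Item var] + [Item b]] ; [List [Item n] ; [List [Item n] ; [List [Item b]]]]]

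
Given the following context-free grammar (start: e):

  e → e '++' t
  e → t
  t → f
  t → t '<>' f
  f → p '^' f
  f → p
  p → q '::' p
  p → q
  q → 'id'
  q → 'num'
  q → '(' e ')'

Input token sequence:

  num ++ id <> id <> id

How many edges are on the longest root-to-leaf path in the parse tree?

7

[e [e [t [f [p [q num]]]]] ++ [t [t [t [f [p [q id]]]] <> [f [p [q id]]]] <> [f [p [q id]]]]]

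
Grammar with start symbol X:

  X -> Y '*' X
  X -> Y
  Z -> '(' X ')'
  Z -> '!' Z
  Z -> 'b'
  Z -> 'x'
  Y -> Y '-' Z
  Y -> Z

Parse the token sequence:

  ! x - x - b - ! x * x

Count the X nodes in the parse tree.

[X [Y [Y [Y [Y [Z ! [Z x]]] - [Z x]] - [Z b]] - [Z ! [Z x]]] * [X [Y [Z x]]]]

2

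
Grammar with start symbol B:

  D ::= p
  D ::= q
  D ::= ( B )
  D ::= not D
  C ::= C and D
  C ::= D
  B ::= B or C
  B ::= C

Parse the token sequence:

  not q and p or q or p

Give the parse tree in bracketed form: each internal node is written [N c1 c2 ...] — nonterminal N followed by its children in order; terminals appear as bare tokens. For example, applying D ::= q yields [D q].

B
B or C
B or C or C
C or C or C
C and D or C or C
D and D or C or C
not D and D or C or C
not q and D or C or C
not q and p or C or C
not q and p or D or C
not q and p or q or C
not q and p or q or D
not q and p or q or p

[B [B [B [C [C [D not [D q]]] and [D p]]] or [C [D q]]] or [C [D p]]]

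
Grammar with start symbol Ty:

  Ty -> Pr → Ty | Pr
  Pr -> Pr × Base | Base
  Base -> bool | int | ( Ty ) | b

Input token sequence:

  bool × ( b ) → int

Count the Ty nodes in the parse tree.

[Ty [Pr [Pr [Base bool]] × [Base ( [Ty [Pr [Base b]]] )]] → [Ty [Pr [Base int]]]]

3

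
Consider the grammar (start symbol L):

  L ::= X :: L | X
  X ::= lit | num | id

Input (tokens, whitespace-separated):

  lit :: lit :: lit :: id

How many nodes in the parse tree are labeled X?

[L [X lit] :: [L [X lit] :: [L [X lit] :: [L [X id]]]]]

4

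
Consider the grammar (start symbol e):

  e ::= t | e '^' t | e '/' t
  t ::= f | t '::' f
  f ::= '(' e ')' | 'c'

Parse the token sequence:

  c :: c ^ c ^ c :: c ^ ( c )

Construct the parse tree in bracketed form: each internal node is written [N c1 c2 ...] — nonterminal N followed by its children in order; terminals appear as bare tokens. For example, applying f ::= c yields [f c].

[e [e [e [e [t [t [f c]] :: [f c]]] ^ [t [f c]]] ^ [t [t [f c]] :: [f c]]] ^ [t [f ( [e [t [f c]]] )]]]

e
e ^ t
e ^ t ^ t
e ^ t ^ t ^ t
t ^ t ^ t ^ t
t :: f ^ t ^ t ^ t
f :: f ^ t ^ t ^ t
c :: f ^ t ^ t ^ t
c :: c ^ t ^ t ^ t
c :: c ^ f ^ t ^ t
c :: c ^ c ^ t ^ t
c :: c ^ c ^ t :: f ^ t
c :: c ^ c ^ f :: f ^ t
c :: c ^ c ^ c :: f ^ t
c :: c ^ c ^ c :: c ^ t
c :: c ^ c ^ c :: c ^ f
c :: c ^ c ^ c :: c ^ ( e )
c :: c ^ c ^ c :: c ^ ( t )
c :: c ^ c ^ c :: c ^ ( f )
c :: c ^ c ^ c :: c ^ ( c )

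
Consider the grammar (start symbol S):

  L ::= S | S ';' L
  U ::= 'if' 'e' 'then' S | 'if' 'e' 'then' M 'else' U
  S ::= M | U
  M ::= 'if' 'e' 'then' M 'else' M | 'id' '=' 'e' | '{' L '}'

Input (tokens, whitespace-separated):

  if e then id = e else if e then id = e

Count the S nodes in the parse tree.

2

[S [U if e then [M id = e] else [U if e then [S [M id = e]]]]]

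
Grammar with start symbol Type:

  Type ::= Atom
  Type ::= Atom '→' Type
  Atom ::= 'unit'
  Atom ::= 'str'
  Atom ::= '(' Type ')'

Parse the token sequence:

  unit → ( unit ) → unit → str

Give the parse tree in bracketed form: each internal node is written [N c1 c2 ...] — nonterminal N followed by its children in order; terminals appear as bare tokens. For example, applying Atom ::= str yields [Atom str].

Type
Atom → Type
unit → Type
unit → Atom → Type
unit → ( Type ) → Type
unit → ( Atom ) → Type
unit → ( unit ) → Type
unit → ( unit ) → Atom → Type
unit → ( unit ) → unit → Type
unit → ( unit ) → unit → Atom
unit → ( unit ) → unit → str

[Type [Atom unit] → [Type [Atom ( [Type [Atom unit]] )] → [Type [Atom unit] → [Type [Atom str]]]]]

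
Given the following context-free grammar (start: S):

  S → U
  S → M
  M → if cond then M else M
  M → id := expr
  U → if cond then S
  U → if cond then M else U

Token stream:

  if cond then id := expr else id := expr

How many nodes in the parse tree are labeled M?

[S [M if cond then [M id := expr] else [M id := expr]]]

3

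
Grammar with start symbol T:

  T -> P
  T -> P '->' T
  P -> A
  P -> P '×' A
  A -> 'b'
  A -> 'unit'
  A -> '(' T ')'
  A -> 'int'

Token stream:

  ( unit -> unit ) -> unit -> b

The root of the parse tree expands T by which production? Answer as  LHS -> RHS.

[T [P [A ( [T [P [A unit]] -> [T [P [A unit]]]] )]] -> [T [P [A unit]] -> [T [P [A b]]]]]

T -> P '->' T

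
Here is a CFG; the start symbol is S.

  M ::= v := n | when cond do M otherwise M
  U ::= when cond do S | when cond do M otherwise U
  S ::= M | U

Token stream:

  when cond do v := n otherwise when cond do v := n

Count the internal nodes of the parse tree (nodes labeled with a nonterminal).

[S [U when cond do [M v := n] otherwise [U when cond do [S [M v := n]]]]]

6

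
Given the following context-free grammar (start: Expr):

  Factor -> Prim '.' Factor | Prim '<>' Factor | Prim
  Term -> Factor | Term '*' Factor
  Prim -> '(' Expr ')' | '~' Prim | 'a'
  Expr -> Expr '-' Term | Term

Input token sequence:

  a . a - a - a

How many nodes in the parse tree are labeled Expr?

[Expr [Expr [Expr [Term [Factor [Prim a] . [Factor [Prim a]]]]] - [Term [Factor [Prim a]]]] - [Term [Factor [Prim a]]]]

3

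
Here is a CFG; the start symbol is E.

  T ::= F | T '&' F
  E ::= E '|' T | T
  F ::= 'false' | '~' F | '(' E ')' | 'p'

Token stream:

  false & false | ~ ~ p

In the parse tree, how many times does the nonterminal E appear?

[E [E [T [T [F false]] & [F false]]] | [T [F ~ [F ~ [F p]]]]]

2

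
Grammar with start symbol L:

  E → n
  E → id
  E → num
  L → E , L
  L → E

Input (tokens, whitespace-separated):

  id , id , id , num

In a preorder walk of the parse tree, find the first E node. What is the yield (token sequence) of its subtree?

[L [E id] , [L [E id] , [L [E id] , [L [E num]]]]]

id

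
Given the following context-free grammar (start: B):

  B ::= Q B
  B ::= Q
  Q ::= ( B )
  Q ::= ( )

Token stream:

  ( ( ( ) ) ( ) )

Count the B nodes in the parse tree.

[B [Q ( [B [Q ( [B [Q ( )]] )] [B [Q ( )]]] )]]

4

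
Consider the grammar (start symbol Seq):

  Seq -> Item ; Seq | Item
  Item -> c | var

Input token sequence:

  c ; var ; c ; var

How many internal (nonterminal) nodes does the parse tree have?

[Seq [Item c] ; [Seq [Item var] ; [Seq [Item c] ; [Seq [Item var]]]]]

8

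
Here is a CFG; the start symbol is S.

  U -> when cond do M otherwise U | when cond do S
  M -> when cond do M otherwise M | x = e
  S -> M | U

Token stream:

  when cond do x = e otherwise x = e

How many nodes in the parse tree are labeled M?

3

[S [M when cond do [M x = e] otherwise [M x = e]]]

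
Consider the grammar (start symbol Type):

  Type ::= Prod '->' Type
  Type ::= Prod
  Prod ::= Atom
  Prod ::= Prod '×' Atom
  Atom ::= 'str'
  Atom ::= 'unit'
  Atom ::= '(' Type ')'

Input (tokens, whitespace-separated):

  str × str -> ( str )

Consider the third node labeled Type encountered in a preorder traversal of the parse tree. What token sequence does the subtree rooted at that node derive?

[Type [Prod [Prod [Atom str]] × [Atom str]] -> [Type [Prod [Atom ( [Type [Prod [Atom str]]] )]]]]

str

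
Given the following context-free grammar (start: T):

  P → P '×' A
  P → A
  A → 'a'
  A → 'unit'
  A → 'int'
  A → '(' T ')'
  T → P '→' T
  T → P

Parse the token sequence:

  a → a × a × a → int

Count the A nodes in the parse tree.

5

[T [P [A a]] → [T [P [P [P [A a]] × [A a]] × [A a]] → [T [P [A int]]]]]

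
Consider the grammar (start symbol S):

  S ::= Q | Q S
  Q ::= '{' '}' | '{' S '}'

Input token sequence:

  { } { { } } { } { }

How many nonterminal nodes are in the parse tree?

10

[S [Q { }] [S [Q { [S [Q { }]] }] [S [Q { }] [S [Q { }]]]]]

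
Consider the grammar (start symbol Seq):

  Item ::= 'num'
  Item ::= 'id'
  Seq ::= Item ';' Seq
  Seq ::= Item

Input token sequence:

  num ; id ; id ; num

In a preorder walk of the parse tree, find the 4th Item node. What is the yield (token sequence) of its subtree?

[Seq [Item num] ; [Seq [Item id] ; [Seq [Item id] ; [Seq [Item num]]]]]

num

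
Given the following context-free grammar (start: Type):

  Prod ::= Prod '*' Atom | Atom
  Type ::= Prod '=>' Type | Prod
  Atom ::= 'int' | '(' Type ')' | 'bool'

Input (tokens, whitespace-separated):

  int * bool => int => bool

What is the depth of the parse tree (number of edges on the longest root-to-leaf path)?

[Type [Prod [Prod [Atom int]] * [Atom bool]] => [Type [Prod [Atom int]] => [Type [Prod [Atom bool]]]]]

5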